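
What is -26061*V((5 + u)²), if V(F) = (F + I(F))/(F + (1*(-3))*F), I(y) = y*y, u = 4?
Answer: 1068501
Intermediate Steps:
I(y) = y²
V(F) = -(F + F²)/(2*F) (V(F) = (F + F²)/(F + (1*(-3))*F) = (F + F²)/(F - 3*F) = (F + F²)/((-2*F)) = (F + F²)*(-1/(2*F)) = -(F + F²)/(2*F))
-26061*V((5 + u)²) = -26061*(-½ - (5 + 4)²/2) = -26061*(-½ - ½*9²) = -26061*(-½ - ½*81) = -26061*(-½ - 81/2) = -26061*(-41) = 1068501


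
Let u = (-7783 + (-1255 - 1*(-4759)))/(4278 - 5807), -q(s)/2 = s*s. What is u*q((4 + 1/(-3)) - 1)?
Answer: -49792/1251 ≈ -39.802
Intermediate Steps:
q(s) = -2*s**2 (q(s) = -2*s*s = -2*s**2)
u = 389/139 (u = (-7783 + (-1255 + 4759))/(-1529) = (-7783 + 3504)*(-1/1529) = -4279*(-1/1529) = 389/139 ≈ 2.7986)
u*q((4 + 1/(-3)) - 1) = 389*(-2*((4 + 1/(-3)) - 1)**2)/139 = 389*(-2*((4 - 1/3) - 1)**2)/139 = 389*(-2*(11/3 - 1)**2)/139 = 389*(-2*(8/3)**2)/139 = 389*(-2*64/9)/139 = (389/139)*(-128/9) = -49792/1251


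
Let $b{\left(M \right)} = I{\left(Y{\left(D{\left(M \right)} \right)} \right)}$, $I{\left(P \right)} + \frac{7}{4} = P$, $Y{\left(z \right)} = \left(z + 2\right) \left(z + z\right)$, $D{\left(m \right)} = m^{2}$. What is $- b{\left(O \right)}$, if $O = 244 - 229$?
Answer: $- \frac{408593}{4} \approx -1.0215 \cdot 10^{5}$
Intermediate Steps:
$O = 15$ ($O = 244 - 229 = 15$)
$Y{\left(z \right)} = 2 z \left(2 + z\right)$ ($Y{\left(z \right)} = \left(2 + z\right) 2 z = 2 z \left(2 + z\right)$)
$I{\left(P \right)} = - \frac{7}{4} + P$
$b{\left(M \right)} = - \frac{7}{4} + 2 M^{2} \left(2 + M^{2}\right)$
$- b{\left(O \right)} = - (- \frac{7}{4} + 2 \cdot 15^{2} \left(2 + 15^{2}\right)) = - (- \frac{7}{4} + 2 \cdot 225 \left(2 + 225\right)) = - (- \frac{7}{4} + 2 \cdot 225 \cdot 227) = - (- \frac{7}{4} + 102150) = \left(-1\right) \frac{408593}{4} = - \frac{408593}{4}$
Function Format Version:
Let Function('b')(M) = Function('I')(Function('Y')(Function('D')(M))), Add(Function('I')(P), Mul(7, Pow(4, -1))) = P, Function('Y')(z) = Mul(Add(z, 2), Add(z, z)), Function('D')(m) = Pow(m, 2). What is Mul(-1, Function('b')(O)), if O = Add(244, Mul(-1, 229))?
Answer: Rational(-408593, 4) ≈ -1.0215e+5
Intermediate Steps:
O = 15 (O = Add(244, -229) = 15)
Function('Y')(z) = Mul(2, z, Add(2, z)) (Function('Y')(z) = Mul(Add(2, z), Mul(2, z)) = Mul(2, z, Add(2, z)))
Function('I')(P) = Add(Rational(-7, 4), P)
Function('b')(M) = Add(Rational(-7, 4), Mul(2, Pow(M, 2), Add(2, Pow(M, 2))))
Mul(-1, Function('b')(O)) = Mul(-1, Add(Rational(-7, 4), Mul(2, Pow(15, 2), Add(2, Pow(15, 2))))) = Mul(-1, Add(Rational(-7, 4), Mul(2, 225, Add(2, 225)))) = Mul(-1, Add(Rational(-7, 4), Mul(2, 225, 227))) = Mul(-1, Add(Rational(-7, 4), 102150)) = Mul(-1, Rational(408593, 4)) = Rational(-408593, 4)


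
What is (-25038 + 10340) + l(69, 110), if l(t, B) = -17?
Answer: -14715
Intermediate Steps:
(-25038 + 10340) + l(69, 110) = (-25038 + 10340) - 17 = -14698 - 17 = -14715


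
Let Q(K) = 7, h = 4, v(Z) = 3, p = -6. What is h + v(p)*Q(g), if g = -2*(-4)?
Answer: 25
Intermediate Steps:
g = 8
h + v(p)*Q(g) = 4 + 3*7 = 4 + 21 = 25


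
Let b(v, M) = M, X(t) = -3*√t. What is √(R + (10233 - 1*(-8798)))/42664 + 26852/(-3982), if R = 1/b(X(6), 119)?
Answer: -13426/1991 + √269498110/5077016 ≈ -6.7401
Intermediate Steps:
R = 1/119 ≈ 0.0084034
√(R + (10233 - 1*(-8798)))/42664 + 26852/(-3982) = √(1/119 + (10233 - 1*(-8798)))/42664 + 26852/(-3982) = √(1/119 + (10233 + 8798))*(1/42664) + 26852*(-1/3982) = √(1/119 + 19031)*(1/42664) - 13426/1991 = √(2264690/119)*(1/42664) - 13426/1991 = (√269498110/119)*(1/42664) - 13426/1991 = √269498110/5077016 - 13426/1991 = -13426/1991 + √269498110/5077016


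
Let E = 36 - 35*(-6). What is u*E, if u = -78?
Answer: -19188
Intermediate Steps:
E = 246 (E = 36 + 210 = 246)
u*E = -78*246 = -19188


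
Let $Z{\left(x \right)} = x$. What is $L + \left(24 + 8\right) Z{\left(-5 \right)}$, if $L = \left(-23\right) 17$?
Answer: $-551$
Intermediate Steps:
$L = -391$
$L + \left(24 + 8\right) Z{\left(-5 \right)} = -391 + \left(24 + 8\right) \left(-5\right) = -391 + 32 \left(-5\right) = -391 - 160 = -551$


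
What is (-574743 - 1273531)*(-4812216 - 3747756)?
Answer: 15821173688328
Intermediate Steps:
(-574743 - 1273531)*(-4812216 - 3747756) = -1848274*(-8559972) = 15821173688328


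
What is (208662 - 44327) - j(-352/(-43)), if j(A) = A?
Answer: 7066053/43 ≈ 1.6433e+5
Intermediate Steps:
(208662 - 44327) - j(-352/(-43)) = (208662 - 44327) - (-352)/(-43) = 164335 - (-352)*(-1)/43 = 164335 - 1*352/43 = 164335 - 352/43 = 7066053/43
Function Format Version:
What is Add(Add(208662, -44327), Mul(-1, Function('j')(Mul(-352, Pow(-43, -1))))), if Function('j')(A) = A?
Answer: Rational(7066053, 43) ≈ 1.6433e+5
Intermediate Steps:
Add(Add(208662, -44327), Mul(-1, Function('j')(Mul(-352, Pow(-43, -1))))) = Add(Add(208662, -44327), Mul(-1, Mul(-352, Pow(-43, -1)))) = Add(164335, Mul(-1, Mul(-352, Rational(-1, 43)))) = Add(164335, Mul(-1, Rational(352, 43))) = Add(164335, Rational(-352, 43)) = Rational(7066053, 43)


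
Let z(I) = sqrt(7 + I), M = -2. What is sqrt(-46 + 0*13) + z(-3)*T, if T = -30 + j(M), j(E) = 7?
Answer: -46 + I*sqrt(46) ≈ -46.0 + 6.7823*I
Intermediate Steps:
T = -23 (T = -30 + 7 = -23)
sqrt(-46 + 0*13) + z(-3)*T = sqrt(-46 + 0*13) + sqrt(7 - 3)*(-23) = sqrt(-46 + 0) + sqrt(4)*(-23) = sqrt(-46) + 2*(-23) = I*sqrt(46) - 46 = -46 + I*sqrt(46)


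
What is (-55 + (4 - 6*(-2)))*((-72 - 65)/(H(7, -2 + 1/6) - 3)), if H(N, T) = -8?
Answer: -5343/11 ≈ -485.73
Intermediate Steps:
(-55 + (4 - 6*(-2)))*((-72 - 65)/(H(7, -2 + 1/6) - 3)) = (-55 + (4 - 6*(-2)))*((-72 - 65)/(-8 - 3)) = (-55 + (4 + 12))*(-137/(-11)) = (-55 + 16)*(-137*(-1/11)) = -39*137/11 = -5343/11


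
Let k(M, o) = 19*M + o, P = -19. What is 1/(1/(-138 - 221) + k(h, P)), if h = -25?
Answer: -359/177347 ≈ -0.0020243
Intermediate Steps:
k(M, o) = o + 19*M
1/(1/(-138 - 221) + k(h, P)) = 1/(1/(-138 - 221) + (-19 + 19*(-25))) = 1/(1/(-359) + (-19 - 475)) = 1/(-1/359 - 494) = 1/(-177347/359) = -359/177347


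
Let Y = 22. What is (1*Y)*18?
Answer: 396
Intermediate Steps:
(1*Y)*18 = (1*22)*18 = 22*18 = 396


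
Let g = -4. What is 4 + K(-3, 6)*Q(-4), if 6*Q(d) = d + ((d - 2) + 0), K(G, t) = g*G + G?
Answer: -11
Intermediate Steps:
K(G, t) = -3*G (K(G, t) = -4*G + G = -3*G)
Q(d) = -1/3 + d/3 (Q(d) = (d + ((d - 2) + 0))/6 = (d + ((-2 + d) + 0))/6 = (d + (-2 + d))/6 = (-2 + 2*d)/6 = -1/3 + d/3)
4 + K(-3, 6)*Q(-4) = 4 + (-3*(-3))*(-1/3 + (1/3)*(-4)) = 4 + 9*(-1/3 - 4/3) = 4 + 9*(-5/3) = 4 - 15 = -11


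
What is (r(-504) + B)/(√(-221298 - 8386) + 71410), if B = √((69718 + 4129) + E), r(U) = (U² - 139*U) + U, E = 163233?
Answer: 2888248860/637452223 + 35705*√59270/1274904446 - 80892*I*√57421/637452223 - I*√3403342670/1274904446 ≈ 4.5377 - 0.030454*I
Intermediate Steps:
r(U) = U² - 138*U
B = 2*√59270 (B = √((69718 + 4129) + 163233) = √(73847 + 163233) = √237080 = 2*√59270 ≈ 486.91)
(r(-504) + B)/(√(-221298 - 8386) + 71410) = (-504*(-138 - 504) + 2*√59270)/(√(-221298 - 8386) + 71410) = (-504*(-642) + 2*√59270)/(√(-229684) + 71410) = (323568 + 2*√59270)/(2*I*√57421 + 71410) = (323568 + 2*√59270)/(71410 + 2*I*√57421)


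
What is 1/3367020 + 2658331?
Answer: 8950653643621/3367020 ≈ 2.6583e+6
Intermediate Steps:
1/3367020 + 2658331 = 8950653643621/3367020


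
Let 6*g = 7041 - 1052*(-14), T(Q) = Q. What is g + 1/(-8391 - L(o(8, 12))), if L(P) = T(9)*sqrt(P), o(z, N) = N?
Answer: 170301080075/46938606 + 2*sqrt(3)/7823101 ≈ 3628.2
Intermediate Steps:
L(P) = 9*sqrt(P)
g = 21769/6 (g = (7041 - 1052*(-14))/6 = (7041 + 14728)/6 = (1/6)*21769 = 21769/6 ≈ 3628.2)
g + 1/(-8391 - L(o(8, 12))) = 21769/6 + 1/(-8391 - 9*sqrt(12)) = 21769/6 + 1/(-8391 - 9*2*sqrt(3)) = 21769/6 + 1/(-8391 - 18*sqrt(3))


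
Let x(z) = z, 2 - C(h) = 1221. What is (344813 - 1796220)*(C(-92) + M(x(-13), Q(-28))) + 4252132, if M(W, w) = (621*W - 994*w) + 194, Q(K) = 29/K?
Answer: 23429859023/2 ≈ 1.1715e+10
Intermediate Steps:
C(h) = -1219 (C(h) = 2 - 1*1221 = 2 - 1221 = -1219)
M(W, w) = 194 - 994*w + 621*W (M(W, w) = (-994*w + 621*W) + 194 = 194 - 994*w + 621*W)
(344813 - 1796220)*(C(-92) + M(x(-13), Q(-28))) + 4252132 = (344813 - 1796220)*(-1219 + (194 - 28826/(-28) + 621*(-13))) + 4252132 = -1451407*(-1219 + (194 - 28826*(-1)/28 - 8073)) + 4252132 = -1451407*(-1219 + (194 - 994*(-29/28) - 8073)) + 4252132 = -1451407*(-1219 + (194 + 2059/2 - 8073)) + 4252132 = -1451407*(-1219 - 13699/2) + 4252132 = -1451407*(-16137/2) + 4252132 = 23421354759/2 + 4252132 = 23429859023/2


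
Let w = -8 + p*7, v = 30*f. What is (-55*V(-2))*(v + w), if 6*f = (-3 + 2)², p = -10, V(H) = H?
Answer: -8030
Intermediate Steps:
f = ⅙ (f = (-3 + 2)²/6 = (⅙)*(-1)² = (⅙)*1 = ⅙ ≈ 0.16667)
v = 5 (v = 30*(⅙) = 5)
w = -78 (w = -8 - 10*7 = -8 - 70 = -78)
(-55*V(-2))*(v + w) = (-55*(-2))*(5 - 78) = 110*(-73) = -8030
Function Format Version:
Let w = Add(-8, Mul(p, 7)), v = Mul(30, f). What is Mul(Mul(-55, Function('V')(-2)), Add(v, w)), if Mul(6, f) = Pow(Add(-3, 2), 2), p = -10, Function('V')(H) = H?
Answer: -8030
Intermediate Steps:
f = Rational(1, 6) (f = Mul(Rational(1, 6), Pow(Add(-3, 2), 2)) = Mul(Rational(1, 6), Pow(-1, 2)) = Mul(Rational(1, 6), 1) = Rational(1, 6) ≈ 0.16667)
v = 5 (v = Mul(30, Rational(1, 6)) = 5)
w = -78 (w = Add(-8, Mul(-10, 7)) = Add(-8, -70) = -78)
Mul(Mul(-55, Function('V')(-2)), Add(v, w)) = Mul(Mul(-55, -2), Add(5, -78)) = Mul(110, -73) = -8030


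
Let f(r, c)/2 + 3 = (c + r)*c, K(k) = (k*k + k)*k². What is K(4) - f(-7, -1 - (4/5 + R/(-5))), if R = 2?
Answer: 7562/25 ≈ 302.48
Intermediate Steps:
K(k) = k²*(k + k²) (K(k) = (k² + k)*k² = (k + k²)*k² = k²*(k + k²))
f(r, c) = -6 + 2*c*(c + r) (f(r, c) = -6 + 2*((c + r)*c) = -6 + 2*(c*(c + r)) = -6 + 2*c*(c + r))
K(4) - f(-7, -1 - (4/5 + R/(-5))) = 4³*(1 + 4) - (-6 + 2*(-1 - (4/5 + 2/(-5)))² + 2*(-1 - (4/5 + 2/(-5)))*(-7)) = 64*5 - (-6 + 2*(-1 - (4*(⅕) + 2*(-⅕)))² + 2*(-1 - (4*(⅕) + 2*(-⅕)))*(-7)) = 320 - (-6 + 2*(-1 - (⅘ - ⅖))² + 2*(-1 - (⅘ - ⅖))*(-7)) = 320 - (-6 + 2*(-1 - 1*⅖)² + 2*(-1 - 1*⅖)*(-7)) = 320 - (-6 + 2*(-1 - ⅖)² + 2*(-1 - ⅖)*(-7)) = 320 - (-6 + 2*(-7/5)² + 2*(-7/5)*(-7)) = 320 - (-6 + 2*(49/25) + 98/5) = 320 - (-6 + 98/25 + 98/5) = 320 - 1*438/25 = 320 - 438/25 = 7562/25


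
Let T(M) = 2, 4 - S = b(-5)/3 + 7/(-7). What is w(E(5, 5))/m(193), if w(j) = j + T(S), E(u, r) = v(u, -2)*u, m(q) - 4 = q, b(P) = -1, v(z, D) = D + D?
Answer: -18/197 ≈ -0.091371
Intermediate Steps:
v(z, D) = 2*D
m(q) = 4 + q
S = 16/3 (S = 4 - (-1/3 + 7/(-7)) = 4 - (-1*1/3 + 7*(-1/7)) = 4 - (-1/3 - 1) = 4 - 1*(-4/3) = 4 + 4/3 = 16/3 ≈ 5.3333)
E(u, r) = -4*u (E(u, r) = (2*(-2))*u = -4*u)
w(j) = 2 + j (w(j) = j + 2 = 2 + j)
w(E(5, 5))/m(193) = (2 - 4*5)/(4 + 193) = (2 - 20)/197 = -18*1/197 = -18/197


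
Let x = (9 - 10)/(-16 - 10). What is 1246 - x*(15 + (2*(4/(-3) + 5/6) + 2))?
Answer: 16190/13 ≈ 1245.4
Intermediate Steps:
x = 1/26 (x = -1/(-26) = -1*(-1/26) = 1/26 ≈ 0.038462)
1246 - x*(15 + (2*(4/(-3) + 5/6) + 2)) = 1246 - (15 + (2*(4/(-3) + 5/6) + 2))/26 = 1246 - (15 + (2*(4*(-⅓) + 5*(⅙)) + 2))/26 = 1246 - (15 + (2*(-4/3 + ⅚) + 2))/26 = 1246 - (15 + (2*(-½) + 2))/26 = 1246 - (15 + (-1 + 2))/26 = 1246 - (15 + 1)/26 = 1246 - 16/26 = 1246 - 1*8/13 = 1246 - 8/13 = 16190/13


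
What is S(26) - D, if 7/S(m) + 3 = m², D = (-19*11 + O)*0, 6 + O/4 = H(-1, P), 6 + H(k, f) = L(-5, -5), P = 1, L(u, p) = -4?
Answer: 7/673 ≈ 0.010401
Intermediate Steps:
H(k, f) = -10 (H(k, f) = -6 - 4 = -10)
O = -64 (O = -24 + 4*(-10) = -24 - 40 = -64)
D = 0 (D = (-19*11 - 64)*0 = (-209 - 64)*0 = -273*0 = 0)
S(m) = 7/(-3 + m²)
S(26) - D = 7/(-3 + 26²) - 1*0 = 7/(-3 + 676) + 0 = 7/673 + 0 = 7/673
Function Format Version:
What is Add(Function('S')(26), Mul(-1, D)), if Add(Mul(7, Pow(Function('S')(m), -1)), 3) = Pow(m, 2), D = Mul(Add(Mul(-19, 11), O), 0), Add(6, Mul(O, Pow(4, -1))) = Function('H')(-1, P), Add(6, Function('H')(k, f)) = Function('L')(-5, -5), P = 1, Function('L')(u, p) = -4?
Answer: Rational(7, 673) ≈ 0.010401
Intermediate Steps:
Function('H')(k, f) = -10 (Function('H')(k, f) = Add(-6, -4) = -10)
O = -64 (O = Add(-24, Mul(4, -10)) = Add(-24, -40) = -64)
D = 0 (D = Mul(Add(Mul(-19, 11), -64), 0) = Mul(Add(-209, -64), 0) = Mul(-273, 0) = 0)
Function('S')(m) = Mul(7, Pow(Add(-3, Pow(m, 2)), -1))
Add(Function('S')(26), Mul(-1, D)) = Add(Mul(7, Pow(Add(-3, Pow(26, 2)), -1)), Mul(-1, 0)) = Add(Mul(7, Pow(Add(-3, 676), -1)), 0) = Add(Mul(7, Pow(673, -1)), 0) = Add(Mul(7, Rational(1, 673)), 0) = Add(Rational(7, 673), 0) = Rational(7, 673)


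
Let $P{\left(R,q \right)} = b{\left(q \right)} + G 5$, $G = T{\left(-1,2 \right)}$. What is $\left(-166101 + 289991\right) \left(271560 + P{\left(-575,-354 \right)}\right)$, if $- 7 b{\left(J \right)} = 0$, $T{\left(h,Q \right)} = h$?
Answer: $33642948950$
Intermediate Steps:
$b{\left(J \right)} = 0$ ($b{\left(J \right)} = \left(- \frac{1}{7}\right) 0 = 0$)
$G = -1$
$P{\left(R,q \right)} = -5$ ($P{\left(R,q \right)} = 0 - 5 = -5$)
$\left(-166101 + 289991\right) \left(271560 + P{\left(-575,-354 \right)}\right) = \left(-166101 + 289991\right) \left(271560 - 5\right) = 123890 \cdot 271555 = 33642948950$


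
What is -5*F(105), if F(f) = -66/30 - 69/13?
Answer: 488/13 ≈ 37.538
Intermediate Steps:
F(f) = -488/65 (F(f) = -66*1/30 - 69*1/13 = -11/5 - 69/13 = -488/65)
-5*F(105) = -5*(-488/65) = 488/13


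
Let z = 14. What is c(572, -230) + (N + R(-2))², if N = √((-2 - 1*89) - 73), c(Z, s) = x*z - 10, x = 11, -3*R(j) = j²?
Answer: -164/9 - 16*I*√41/3 ≈ -18.222 - 34.15*I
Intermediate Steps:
R(j) = -j²/3
c(Z, s) = 144 (c(Z, s) = 11*14 - 10 = 154 - 10 = 144)
N = 2*I*√41 (N = √((-2 - 89) - 73) = √(-91 - 73) = √(-164) = 2*I*√41 ≈ 12.806*I)
c(572, -230) + (N + R(-2))² = 144 + (2*I*√41 - ⅓*(-2)²)² = 144 + (2*I*√41 - ⅓*4)² = 144 + (2*I*√41 - 4/3)² = 144 + (-4/3 + 2*I*√41)²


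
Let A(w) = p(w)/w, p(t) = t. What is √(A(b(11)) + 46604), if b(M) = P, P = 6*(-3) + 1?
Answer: √46605 ≈ 215.88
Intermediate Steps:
P = -17 (P = -18 + 1 = -17)
b(M) = -17
A(w) = 1 (A(w) = w/w = 1)
√(A(b(11)) + 46604) = √(1 + 46604) = √46605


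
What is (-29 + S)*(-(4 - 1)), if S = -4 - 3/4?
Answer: 405/4 ≈ 101.25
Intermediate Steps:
S = -19/4 (S = -4 - 3*1/4 = -4 - 3/4 = -19/4 ≈ -4.7500)
(-29 + S)*(-(4 - 1)) = (-29 - 19/4)*(-(4 - 1)) = -(-135)*3/4 = -135/4*(-3) = 405/4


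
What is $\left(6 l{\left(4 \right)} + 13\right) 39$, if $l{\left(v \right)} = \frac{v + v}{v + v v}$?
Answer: $\frac{3003}{5} \approx 600.6$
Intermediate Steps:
$l{\left(v \right)} = \frac{2 v}{v + v^{2}}$
$\left(6 l{\left(4 \right)} + 13\right) 39 = \left(6 \frac{2}{1 + 4} + 13\right) 39 = \left(6 \cdot \frac{2}{5} + 13\right) 39 = \left(\frac{12}{5} + 13\right) 39 = \frac{77}{5} \cdot 39 = \frac{3003}{5}$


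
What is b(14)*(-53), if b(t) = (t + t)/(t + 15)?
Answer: -1484/29 ≈ -51.172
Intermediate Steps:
b(t) = 2*t/(15 + t) (b(t) = (2*t)/(15 + t) = 2*t/(15 + t))
b(14)*(-53) = (2*14/(15 + 14))*(-53) = (2*14/29)*(-53) = (2*14*(1/29))*(-53) = (28/29)*(-53) = -1484/29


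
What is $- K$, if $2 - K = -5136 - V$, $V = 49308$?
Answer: $-54446$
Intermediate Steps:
$K = 54446$ ($K = 2 - \left(-5136 - 49308\right) = 2 - -54444 = 2 + 54444 = 54446$)
$- K = \left(-1\right) 54446 = -54446$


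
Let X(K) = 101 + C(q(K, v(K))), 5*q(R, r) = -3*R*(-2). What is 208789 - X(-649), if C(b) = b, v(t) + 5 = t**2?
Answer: 1047334/5 ≈ 2.0947e+5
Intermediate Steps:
v(t) = -5 + t**2
q(R, r) = 6*R/5 (q(R, r) = (-3*R*(-2))/5 = (6*R)/5 = 6*R/5)
X(K) = 101 + 6*K/5
208789 - X(-649) = 208789 - (101 + (6/5)*(-649)) = 208789 - (101 - 3894/5) = 208789 - 1*(-3389/5) = 208789 + 3389/5 = 1047334/5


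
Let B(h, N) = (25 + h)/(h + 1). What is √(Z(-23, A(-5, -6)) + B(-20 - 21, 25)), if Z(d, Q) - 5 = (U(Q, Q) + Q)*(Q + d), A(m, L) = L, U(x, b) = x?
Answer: √8835/5 ≈ 18.799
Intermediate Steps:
B(h, N) = (25 + h)/(1 + h)
Z(d, Q) = 5 + 2*Q*(Q + d) (Z(d, Q) = 5 + (Q + Q)*(Q + d) = 5 + (2*Q)*(Q + d) = 5 + 2*Q*(Q + d))
√(Z(-23, A(-5, -6)) + B(-20 - 21, 25)) = √((5 + 2*(-6)² + 2*(-6)*(-23)) + (25 + (-20 - 21))/(1 + (-20 - 21))) = √((5 + 2*36 + 276) + (25 - 41)/(1 - 41)) = √((5 + 72 + 276) - 16/(-40)) = √(353 - 1/40*(-16)) = √(353 + ⅖) = √(1767/5) = √8835/5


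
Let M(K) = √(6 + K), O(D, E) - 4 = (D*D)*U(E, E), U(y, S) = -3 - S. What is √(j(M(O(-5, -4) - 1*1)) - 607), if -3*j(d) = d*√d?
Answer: √(-5463 - 3*34^(¾))/3 ≈ 24.732*I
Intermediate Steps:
O(D, E) = 4 + D²*(-3 - E) (O(D, E) = 4 + (D*D)*(-3 - E) = 4 + D²*(-3 - E))
j(d) = -d^(3/2)/3 (j(d) = -d*√d/3 = -d^(3/2)/3)
√(j(M(O(-5, -4) - 1*1)) - 607) = √(-(6 + ((4 - 1*(-5)²*(3 - 4)) - 1*1))^(¾)/3 - 607) = √(-(6 + ((4 - 1*25*(-1)) - 1))^(¾)/3 - 607) = √(-(6 + ((4 + 25) - 1))^(¾)/3 - 607) = √(-(6 + (29 - 1))^(¾)/3 - 607) = √(-(6 + 28)^(¾)/3 - 607) = √(-34^(¾)/3 - 607) = √(-607 - 34^(¾)/3)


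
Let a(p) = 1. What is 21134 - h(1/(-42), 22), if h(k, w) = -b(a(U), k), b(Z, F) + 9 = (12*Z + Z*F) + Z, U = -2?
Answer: 887795/42 ≈ 21138.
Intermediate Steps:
b(Z, F) = -9 + 13*Z + F*Z (b(Z, F) = -9 + ((12*Z + Z*F) + Z) = -9 + ((12*Z + F*Z) + Z) = -9 + (13*Z + F*Z) = -9 + 13*Z + F*Z)
h(k, w) = -4 - k (h(k, w) = -(-9 + 13*1 + k*1) = -(-9 + 13 + k) = -(4 + k) = -4 - k)
21134 - h(1/(-42), 22) = 21134 - (-4 - 1/(-42)) = 21134 - (-4 - 1*(-1/42)) = 21134 - (-4 + 1/42) = 21134 - 1*(-167/42) = 21134 + 167/42 = 887795/42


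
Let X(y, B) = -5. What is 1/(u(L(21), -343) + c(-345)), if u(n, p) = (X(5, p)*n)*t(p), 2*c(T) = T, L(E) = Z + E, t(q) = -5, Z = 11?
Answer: 2/1255 ≈ 0.0015936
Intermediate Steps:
L(E) = 11 + E
c(T) = T/2
u(n, p) = 25*n (u(n, p) = -5*n*(-5) = 25*n)
1/(u(L(21), -343) + c(-345)) = 1/(25*(11 + 21) + (½)*(-345)) = 1/(25*32 - 345/2) = 1/(800 - 345/2) = 1/(1255/2) = 2/1255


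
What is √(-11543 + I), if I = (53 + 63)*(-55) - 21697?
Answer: 2*I*√9905 ≈ 199.05*I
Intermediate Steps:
I = -28077 (I = 116*(-55) - 21697 = -6380 - 21697 = -28077)
√(-11543 + I) = √(-11543 - 28077) = √(-39620) = 2*I*√9905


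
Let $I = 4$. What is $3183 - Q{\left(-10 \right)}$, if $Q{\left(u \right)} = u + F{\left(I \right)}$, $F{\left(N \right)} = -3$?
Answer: $3196$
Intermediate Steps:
$Q{\left(u \right)} = -3 + u$ ($Q{\left(u \right)} = u - 3 = -3 + u$)
$3183 - Q{\left(-10 \right)} = 3183 - \left(-3 - 10\right) = 3183 - -13 = 3183 + 13 = 3196$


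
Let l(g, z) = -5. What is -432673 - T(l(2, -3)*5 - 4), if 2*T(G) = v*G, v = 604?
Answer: -423915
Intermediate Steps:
T(G) = 302*G (T(G) = (604*G)/2 = 302*G)
-432673 - T(l(2, -3)*5 - 4) = -432673 - 302*(-5*5 - 4) = -432673 - 302*(-25 - 4) = -432673 - 302*(-29) = -432673 - 1*(-8758) = -432673 + 8758 = -423915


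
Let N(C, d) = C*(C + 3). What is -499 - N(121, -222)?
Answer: -15503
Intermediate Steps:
N(C, d) = C*(3 + C)
-499 - N(121, -222) = -499 - 121*(3 + 121) = -499 - 121*124 = -499 - 1*15004 = -499 - 15004 = -15503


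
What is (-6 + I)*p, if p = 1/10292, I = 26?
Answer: 5/2573 ≈ 0.0019433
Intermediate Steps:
p = 1/10292 ≈ 9.7163e-5
(-6 + I)*p = (-6 + 26)*(1/10292) = 20*(1/10292) = 5/2573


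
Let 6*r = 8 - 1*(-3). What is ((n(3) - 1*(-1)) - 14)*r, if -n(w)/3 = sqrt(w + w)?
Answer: -143/6 - 11*sqrt(6)/2 ≈ -37.306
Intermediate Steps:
n(w) = -3*sqrt(2)*sqrt(w) (n(w) = -3*sqrt(w + w) = -3*sqrt(2)*sqrt(w))
r = 11/6 (r = (8 - 1*(-3))/6 = (8 + 3)/6 = (1/6)*11 = 11/6 ≈ 1.8333)
((n(3) - 1*(-1)) - 14)*r = ((-3*sqrt(2)*sqrt(3) - 1*(-1)) - 14)*(11/6) = ((-3*sqrt(6) + 1) - 14)*(11/6) = ((1 - 3*sqrt(6)) - 14)*(11/6) = (-13 - 3*sqrt(6))*(11/6) = -143/6 - 11*sqrt(6)/2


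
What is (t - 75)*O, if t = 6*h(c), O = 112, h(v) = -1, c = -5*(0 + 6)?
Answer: -9072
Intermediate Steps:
c = -30 (c = -5*6 = -30)
t = -6 (t = 6*(-1) = -6)
(t - 75)*O = (-6 - 75)*112 = -81*112 = -9072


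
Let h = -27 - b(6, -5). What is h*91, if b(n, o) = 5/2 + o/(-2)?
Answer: -2912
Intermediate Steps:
b(n, o) = 5/2 - o/2 (b(n, o) = 5*(½) + o*(-½) = 5/2 - o/2)
h = -32 (h = -27 - (5/2 - ½*(-5)) = -27 - (5/2 + 5/2) = -27 - 1*5 = -27 - 5 = -32)
h*91 = -32*91 = -2912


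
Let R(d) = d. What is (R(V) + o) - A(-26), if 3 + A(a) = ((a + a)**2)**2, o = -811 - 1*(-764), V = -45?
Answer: -7311705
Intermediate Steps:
o = -47 (o = -811 + 764 = -47)
A(a) = -3 + 16*a**4 (A(a) = -3 + ((a + a)**2)**2 = -3 + ((2*a)**2)**2 = -3 + (4*a**2)**2 = -3 + 16*a**4)
(R(V) + o) - A(-26) = (-45 - 47) - (-3 + 16*(-26)**4) = -92 - (-3 + 16*456976) = -92 - (-3 + 7311616) = -92 - 1*7311613 = -92 - 7311613 = -7311705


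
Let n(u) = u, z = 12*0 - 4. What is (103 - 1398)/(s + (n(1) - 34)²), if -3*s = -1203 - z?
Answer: -555/638 ≈ -0.86991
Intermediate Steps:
z = -4 (z = 0 - 4 = -4)
s = 1199/3 (s = -(-1203 - 1*(-4))/3 = -(-1203 + 4)/3 = -⅓*(-1199) = 1199/3 ≈ 399.67)
(103 - 1398)/(s + (n(1) - 34)²) = (103 - 1398)/(1199/3 + (1 - 34)²) = -1295/(1199/3 + (-33)²) = -1295/(1199/3 + 1089) = -1295/4466/3 = -1295*3/4466 = -555/638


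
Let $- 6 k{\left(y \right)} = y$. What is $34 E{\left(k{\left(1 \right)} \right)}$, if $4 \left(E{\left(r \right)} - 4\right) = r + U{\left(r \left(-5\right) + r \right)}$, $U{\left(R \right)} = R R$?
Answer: $\frac{4981}{36} \approx 138.36$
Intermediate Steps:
$U{\left(R \right)} = R^{2}$
$k{\left(y \right)} = - \frac{y}{6}$
$E{\left(r \right)} = 4 + 4 r^{2} + \frac{r}{4}$ ($E{\left(r \right)} = 4 + \frac{r + \left(r \left(-5\right) + r\right)^{2}}{4} = 4 + \frac{r + \left(- 5 r + r\right)^{2}}{4} = 4 + \frac{r + \left(- 4 r\right)^{2}}{4} = 4 + \frac{r + 16 r^{2}}{4} = 4 + \left(4 r^{2} + \frac{r}{4}\right) = 4 + 4 r^{2} + \frac{r}{4}$)
$34 E{\left(k{\left(1 \right)} \right)} = 34 \left(4 + 4 \left(\left(- \frac{1}{6}\right) 1\right)^{2} + \frac{\left(- \frac{1}{6}\right) 1}{4}\right) = 34 \left(4 + 4 \left(- \frac{1}{6}\right)^{2} + \frac{1}{4} \left(- \frac{1}{6}\right)\right) = 34 \left(4 + 4 \cdot \frac{1}{36} - \frac{1}{24}\right) = 34 \left(4 + \frac{1}{9} - \frac{1}{24}\right) = 34 \cdot \frac{293}{72} = \frac{4981}{36}$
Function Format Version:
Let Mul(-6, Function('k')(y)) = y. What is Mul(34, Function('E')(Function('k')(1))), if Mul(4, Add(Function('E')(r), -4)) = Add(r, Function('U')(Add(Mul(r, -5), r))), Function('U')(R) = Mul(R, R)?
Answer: Rational(4981, 36) ≈ 138.36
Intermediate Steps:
Function('U')(R) = Pow(R, 2)
Function('k')(y) = Mul(Rational(-1, 6), y)
Function('E')(r) = Add(4, Mul(4, Pow(r, 2)), Mul(Rational(1, 4), r)) (Function('E')(r) = Add(4, Mul(Rational(1, 4), Add(r, Pow(Add(Mul(r, -5), r), 2)))) = Add(4, Mul(Rational(1, 4), Add(r, Pow(Add(Mul(-5, r), r), 2)))) = Add(4, Mul(Rational(1, 4), Add(r, Pow(Mul(-4, r), 2)))) = Add(4, Mul(Rational(1, 4), Add(r, Mul(16, Pow(r, 2))))) = Add(4, Add(Mul(4, Pow(r, 2)), Mul(Rational(1, 4), r))) = Add(4, Mul(4, Pow(r, 2)), Mul(Rational(1, 4), r)))
Mul(34, Function('E')(Function('k')(1))) = Mul(34, Add(4, Mul(4, Pow(Mul(Rational(-1, 6), 1), 2)), Mul(Rational(1, 4), Mul(Rational(-1, 6), 1)))) = Mul(34, Add(4, Mul(4, Pow(Rational(-1, 6), 2)), Mul(Rational(1, 4), Rational(-1, 6)))) = Mul(34, Add(4, Mul(4, Rational(1, 36)), Rational(-1, 24))) = Mul(34, Add(4, Rational(1, 9), Rational(-1, 24))) = Mul(34, Rational(293, 72)) = Rational(4981, 36)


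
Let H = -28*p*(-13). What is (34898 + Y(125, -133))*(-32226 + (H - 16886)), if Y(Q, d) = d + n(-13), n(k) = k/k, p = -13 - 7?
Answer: -1960524272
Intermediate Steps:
p = -20
n(k) = 1
H = -7280 (H = -28*(-20)*(-13) = 560*(-13) = -7280)
Y(Q, d) = 1 + d (Y(Q, d) = d + 1 = 1 + d)
(34898 + Y(125, -133))*(-32226 + (H - 16886)) = (34898 + (1 - 133))*(-32226 + (-7280 - 16886)) = (34898 - 132)*(-32226 - 24166) = 34766*(-56392) = -1960524272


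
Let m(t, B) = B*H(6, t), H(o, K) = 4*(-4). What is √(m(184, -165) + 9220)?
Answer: 2*√2965 ≈ 108.90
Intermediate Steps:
H(o, K) = -16
m(t, B) = -16*B (m(t, B) = B*(-16) = -16*B)
√(m(184, -165) + 9220) = √(-16*(-165) + 9220) = √(2640 + 9220) = √11860 = 2*√2965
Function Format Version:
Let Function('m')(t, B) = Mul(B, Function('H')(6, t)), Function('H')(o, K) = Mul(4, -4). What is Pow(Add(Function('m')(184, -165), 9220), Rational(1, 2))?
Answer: Mul(2, Pow(2965, Rational(1, 2))) ≈ 108.90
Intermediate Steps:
Function('H')(o, K) = -16
Function('m')(t, B) = Mul(-16, B) (Function('m')(t, B) = Mul(B, -16) = Mul(-16, B))
Pow(Add(Function('m')(184, -165), 9220), Rational(1, 2)) = Pow(Add(Mul(-16, -165), 9220), Rational(1, 2)) = Pow(Add(2640, 9220), Rational(1, 2)) = Pow(11860, Rational(1, 2)) = Mul(2, Pow(2965, Rational(1, 2)))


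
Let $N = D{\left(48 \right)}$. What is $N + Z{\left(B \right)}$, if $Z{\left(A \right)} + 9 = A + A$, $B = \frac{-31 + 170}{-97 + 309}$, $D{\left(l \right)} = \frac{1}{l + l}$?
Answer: $- \frac{39067}{5088} \approx -7.6783$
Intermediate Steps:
$D{\left(l \right)} = \frac{1}{2 l}$
$B = \frac{139}{212} \approx 0.65566$
$Z{\left(A \right)} = -9 + 2 A$ ($Z{\left(A \right)} = -9 + \left(A + A\right) = -9 + 2 A$)
$N = \frac{1}{96}$ ($N = \frac{1}{2 \cdot 48} = \frac{1}{2} \cdot \frac{1}{48} = \frac{1}{96} \approx 0.010417$)
$N + Z{\left(B \right)} = \frac{1}{96} + \left(-9 + 2 \cdot \frac{139}{212}\right) = \frac{1}{96} + \left(-9 + \frac{139}{106}\right) = \frac{1}{96} - \frac{815}{106} = - \frac{39067}{5088}$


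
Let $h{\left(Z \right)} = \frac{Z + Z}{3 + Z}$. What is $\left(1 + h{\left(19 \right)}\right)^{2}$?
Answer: $\frac{900}{121} \approx 7.438$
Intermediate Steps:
$h{\left(Z \right)} = \frac{2 Z}{3 + Z}$
$\left(1 + h{\left(19 \right)}\right)^{2} = \left(1 + 2 \cdot 19 \frac{1}{3 + 19}\right)^{2} = \left(1 + 2 \cdot 19 \cdot \frac{1}{22}\right)^{2} = \left(1 + \frac{19}{11}\right)^{2} = \left(\frac{30}{11}\right)^{2} = \frac{900}{121}$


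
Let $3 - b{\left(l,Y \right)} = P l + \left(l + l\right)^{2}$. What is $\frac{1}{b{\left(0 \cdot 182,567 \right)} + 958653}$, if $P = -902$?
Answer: $\frac{1}{958656} \approx 1.0431 \cdot 10^{-6}$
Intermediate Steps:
$b{\left(l,Y \right)} = 3 - 4 l^{2} + 902 l$ ($b{\left(l,Y \right)} = 3 - \left(- 902 l + \left(l + l\right)^{2}\right) = 3 - \left(- 902 l + \left(2 l\right)^{2}\right) = 3 - \left(- 902 l + 4 l^{2}\right) = 3 - 4 l^{2} + 902 l$)
$\frac{1}{b{\left(0 \cdot 182,567 \right)} + 958653} = \frac{1}{\left(3 - 4 \left(0 \cdot 182\right)^{2} + 902 \cdot 0 \cdot 182\right) + 958653} = \frac{1}{\left(3 - 4 \cdot 0^{2} + 902 \cdot 0\right) + 958653} = \frac{1}{\left(3 - 0 + 0\right) + 958653} = \frac{1}{\left(3 + 0 + 0\right) + 958653} = \frac{1}{3 + 958653} = \frac{1}{958656}$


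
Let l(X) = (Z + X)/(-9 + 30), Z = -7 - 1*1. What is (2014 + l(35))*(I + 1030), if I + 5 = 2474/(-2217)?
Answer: 32022198757/15519 ≈ 2.0634e+6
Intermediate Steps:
Z = -8 (Z = -7 - 1 = -8)
I = -13559/2217 (I = -5 + 2474/(-2217) = -5 + 2474*(-1/2217) = -5 - 2474/2217 = -13559/2217 ≈ -6.1159)
l(X) = -8/21 + X/21 (l(X) = (-8 + X)/(-9 + 30) = (-8 + X)/21 = (-8 + X)*(1/21) = -8/21 + X/21)
(2014 + l(35))*(I + 1030) = (2014 + (-8/21 + (1/21)*35))*(-13559/2217 + 1030) = (2014 + (-8/21 + 5/3))*(2269951/2217) = (2014 + 9/7)*(2269951/2217) = (14107/7)*(2269951/2217) = 32022198757/15519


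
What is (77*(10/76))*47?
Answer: 18095/38 ≈ 476.18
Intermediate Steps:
(77*(10/76))*47 = (77*(10*(1/76)))*47 = (77*(5/38))*47 = (385/38)*47 = 18095/38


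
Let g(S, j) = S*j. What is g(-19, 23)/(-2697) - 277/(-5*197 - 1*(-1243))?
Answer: -211441/231942 ≈ -0.91161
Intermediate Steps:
g(-19, 23)/(-2697) - 277/(-5*197 - 1*(-1243)) = -19*23/(-2697) - 277/(-5*197 - 1*(-1243)) = -437*(-1/2697) - 277/(-985 + 1243) = 437/2697 - 277/258 = -211441/231942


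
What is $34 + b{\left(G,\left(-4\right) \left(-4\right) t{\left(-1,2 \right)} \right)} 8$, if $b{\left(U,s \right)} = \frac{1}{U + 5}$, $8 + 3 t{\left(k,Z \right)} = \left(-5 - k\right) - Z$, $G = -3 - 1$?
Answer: $42$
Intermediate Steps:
$G = -4$ ($G = -3 - 1 = -4$)
$t{\left(k,Z \right)} = - \frac{13}{3} - \frac{Z}{3} - \frac{k}{3}$ ($t{\left(k,Z \right)} = - \frac{8}{3} + \frac{\left(-5 - k\right) - Z}{3} = - \frac{8}{3} + \frac{-5 - Z - k}{3} = - \frac{8}{3} - \left(\frac{5}{3} + \frac{Z}{3} + \frac{k}{3}\right) = - \frac{13}{3} - \frac{Z}{3} - \frac{k}{3}$)
$b{\left(U,s \right)} = \frac{1}{5 + U}$
$34 + b{\left(G,\left(-4\right) \left(-4\right) t{\left(-1,2 \right)} \right)} 8 = 34 + \frac{1}{5 - 4} \cdot 8 = 34 + 1^{-1} \cdot 8 = 34 + 1 \cdot 8 = 34 + 8 = 42$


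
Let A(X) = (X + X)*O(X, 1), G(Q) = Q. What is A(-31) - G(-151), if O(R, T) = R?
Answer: 2073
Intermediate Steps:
A(X) = 2*X² (A(X) = (X + X)*X = (2*X)*X = 2*X²)
A(-31) - G(-151) = 2*(-31)² - 1*(-151) = 2*961 + 151 = 1922 + 151 = 2073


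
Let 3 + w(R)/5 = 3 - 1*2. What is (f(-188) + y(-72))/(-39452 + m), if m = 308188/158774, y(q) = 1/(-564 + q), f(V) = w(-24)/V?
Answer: -122494141/93616418142360 ≈ -1.3085e-6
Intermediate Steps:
w(R) = -10 (w(R) = -15 + 5*(3 - 1*2) = -15 + 5*(3 - 2) = -15 + 5*1 = -15 + 5 = -10)
f(V) = -10/V
m = 154094/79387 (m = 308188*(1/158774) = 154094/79387 ≈ 1.9410)
(f(-188) + y(-72))/(-39452 + m) = (-10/(-188) + 1/(-564 - 72))/(-39452 + 154094/79387) = (-10*(-1/188) + 1/(-636))/(-3131821830/79387) = (5/94 - 1/636)*(-79387/3131821830) = (1543/29892)*(-79387/3131821830) = -122494141/93616418142360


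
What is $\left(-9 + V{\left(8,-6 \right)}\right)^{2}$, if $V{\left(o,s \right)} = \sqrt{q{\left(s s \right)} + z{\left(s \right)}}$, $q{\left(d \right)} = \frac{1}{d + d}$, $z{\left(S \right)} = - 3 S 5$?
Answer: $\frac{\left(108 - \sqrt{12962}\right)^{2}}{144} \approx 0.23772$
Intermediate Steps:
$z{\left(S \right)} = - 15 S$
$q{\left(d \right)} = \frac{1}{2 d}$
$V{\left(o,s \right)} = \sqrt{\frac{1}{2 s^{2}} - 15 s}$ ($V{\left(o,s \right)} = \sqrt{\frac{1}{2 s s} - 15 s} = \sqrt{\frac{1}{2 s^{2}} - 15 s}$)
$\left(-9 + V{\left(8,-6 \right)}\right)^{2} = \left(-9 + \frac{\sqrt{\left(-60\right) \left(-6\right) + \frac{2}{36}}}{2}\right)^{2} = \left(-9 + \frac{\sqrt{360 + 2 \cdot \frac{1}{36}}}{2}\right)^{2} = \left(-9 + \frac{\sqrt{360 + \frac{1}{18}}}{2}\right)^{2} = \left(-9 + \frac{\sqrt{\frac{6481}{18}}}{2}\right)^{2} = \left(-9 + \frac{\frac{1}{6} \sqrt{12962}}{2}\right)^{2} = \left(-9 + \frac{\sqrt{12962}}{12}\right)^{2}$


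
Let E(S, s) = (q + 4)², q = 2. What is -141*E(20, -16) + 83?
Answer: -4993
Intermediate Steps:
E(S, s) = 36 (E(S, s) = (2 + 4)² = 6² = 36)
-141*E(20, -16) + 83 = -141*36 + 83 = -5076 + 83 = -4993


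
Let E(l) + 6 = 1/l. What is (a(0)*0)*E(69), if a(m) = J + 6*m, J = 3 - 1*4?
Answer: 0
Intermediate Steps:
E(l) = -6 + 1/l
J = -1 (J = 3 - 4 = -1)
a(m) = -1 + 6*m
(a(0)*0)*E(69) = ((-1 + 6*0)*0)*(-6 + 1/69) = ((-1 + 0)*0)*(-6 + 1/69) = -1*0*(-413/69) = 0*(-413/69) = 0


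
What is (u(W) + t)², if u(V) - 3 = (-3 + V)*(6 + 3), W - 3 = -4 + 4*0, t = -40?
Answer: 5329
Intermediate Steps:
W = -1 (W = 3 + (-4 + 4*0) = 3 + (-4 + 0) = 3 - 4 = -1)
u(V) = -24 + 9*V (u(V) = 3 + (-3 + V)*(6 + 3) = 3 + (-3 + V)*9 = 3 + (-27 + 9*V) = -24 + 9*V)
(u(W) + t)² = ((-24 + 9*(-1)) - 40)² = ((-24 - 9) - 40)² = (-33 - 40)² = (-73)² = 5329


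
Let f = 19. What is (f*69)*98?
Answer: 128478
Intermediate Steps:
(f*69)*98 = (19*69)*98 = 1311*98 = 128478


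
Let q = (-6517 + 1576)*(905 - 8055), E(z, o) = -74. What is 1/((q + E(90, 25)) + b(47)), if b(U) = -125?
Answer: 1/35327951 ≈ 2.8306e-8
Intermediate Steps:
q = 35328150 (q = -4941*(-7150) = 35328150)
1/((q + E(90, 25)) + b(47)) = 1/((35328150 - 74) - 125) = 1/(35328076 - 125) = 1/35327951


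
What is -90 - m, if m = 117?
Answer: -207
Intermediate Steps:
-90 - m = -90 - 1*117 = -90 - 117 = -207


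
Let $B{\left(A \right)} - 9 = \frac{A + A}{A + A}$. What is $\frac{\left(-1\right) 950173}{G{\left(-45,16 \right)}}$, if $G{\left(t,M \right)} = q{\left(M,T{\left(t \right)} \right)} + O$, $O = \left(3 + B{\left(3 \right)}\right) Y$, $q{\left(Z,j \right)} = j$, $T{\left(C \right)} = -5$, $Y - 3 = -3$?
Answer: $\frac{950173}{5} \approx 1.9003 \cdot 10^{5}$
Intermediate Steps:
$Y = 0$ ($Y = 3 - 3 = 0$)
$B{\left(A \right)} = 10$ ($B{\left(A \right)} = 9 + \frac{A + A}{A + A} = 9 + \frac{2 A}{2 A} = 9 + 2 A \frac{1}{2 A} = 9 + 1 = 10$)
$O = 0$ ($O = \left(3 + 10\right) 0 = 13 \cdot 0 = 0$)
$G{\left(t,M \right)} = -5$ ($G{\left(t,M \right)} = -5 + 0 = -5$)
$\frac{\left(-1\right) 950173}{G{\left(-45,16 \right)}} = \frac{\left(-1\right) 950173}{-5} = \left(-950173\right) \left(- \frac{1}{5}\right) = \frac{950173}{5}$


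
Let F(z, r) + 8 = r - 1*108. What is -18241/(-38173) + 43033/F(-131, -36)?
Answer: -1639926077/5802296 ≈ -282.63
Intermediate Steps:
F(z, r) = -116 + r (F(z, r) = -8 + (r - 1*108) = -8 + (r - 108) = -8 + (-108 + r) = -116 + r)
-18241/(-38173) + 43033/F(-131, -36) = -18241/(-38173) + 43033/(-116 - 36) = -18241*(-1/38173) + 43033/(-152) = 18241/38173 + 43033*(-1/152) = 18241/38173 - 43033/152 = -1639926077/5802296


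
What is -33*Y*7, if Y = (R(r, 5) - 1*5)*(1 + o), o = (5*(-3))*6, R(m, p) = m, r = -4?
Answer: -185031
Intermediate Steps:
o = -90 (o = -15*6 = -90)
Y = 801 (Y = (-4 - 1*5)*(1 - 90) = (-4 - 5)*(-89) = -9*(-89) = 801)
-33*Y*7 = -33*801*7 = -26433*7 = -185031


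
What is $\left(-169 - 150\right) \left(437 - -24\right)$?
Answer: $-147059$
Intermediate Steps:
$\left(-169 - 150\right) \left(437 - -24\right) = - 319 \left(437 + \left(-227 + 251\right)\right) = - 319 \left(437 + 24\right) = \left(-319\right) 461 = -147059$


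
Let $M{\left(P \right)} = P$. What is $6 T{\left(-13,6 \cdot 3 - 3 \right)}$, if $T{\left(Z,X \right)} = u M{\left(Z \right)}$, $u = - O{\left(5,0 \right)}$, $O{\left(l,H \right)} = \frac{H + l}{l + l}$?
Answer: $39$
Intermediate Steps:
$O{\left(l,H \right)} = \frac{H + l}{2 l}$
$u = - \frac{1}{2}$ ($u = - \frac{0 + 5}{2 \cdot 5} = - \frac{5}{2 \cdot 5} = \left(-1\right) \frac{1}{2} = - \frac{1}{2} \approx -0.5$)
$T{\left(Z,X \right)} = - \frac{Z}{2}$
$6 T{\left(-13,6 \cdot 3 - 3 \right)} = 6 \left(\left(- \frac{1}{2}\right) \left(-13\right)\right) = 6 \cdot \frac{13}{2} = 39$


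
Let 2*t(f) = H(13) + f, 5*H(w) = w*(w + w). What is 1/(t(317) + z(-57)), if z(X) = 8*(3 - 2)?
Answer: 10/2003 ≈ 0.0049925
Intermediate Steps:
H(w) = 2*w²/5 (H(w) = (w*(w + w))/5 = (w*(2*w))/5 = (2*w²)/5 = 2*w²/5)
z(X) = 8 (z(X) = 8*1 = 8)
t(f) = 169/5 + f/2 (t(f) = ((⅖)*13² + f)/2 = ((⅖)*169 + f)/2 = (338/5 + f)/2 = 169/5 + f/2)
1/(t(317) + z(-57)) = 1/((169/5 + (½)*317) + 8) = 1/((169/5 + 317/2) + 8) = 1/(1923/10 + 8) = 1/(2003/10) = 10/2003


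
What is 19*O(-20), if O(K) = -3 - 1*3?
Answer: -114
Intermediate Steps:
O(K) = -6 (O(K) = -3 - 3 = -6)
19*O(-20) = 19*(-6) = -114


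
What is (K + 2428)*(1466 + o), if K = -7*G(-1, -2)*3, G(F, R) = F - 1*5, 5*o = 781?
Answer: 20715494/5 ≈ 4.1431e+6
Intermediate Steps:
o = 781/5 (o = (1/5)*781 = 781/5 ≈ 156.20)
G(F, R) = -5 + F (G(F, R) = F - 5 = -5 + F)
K = 126 (K = -7*(-5 - 1)*3 = -7*(-6)*3 = 42*3 = 126)
(K + 2428)*(1466 + o) = (126 + 2428)*(1466 + 781/5) = 2554*(8111/5) = 20715494/5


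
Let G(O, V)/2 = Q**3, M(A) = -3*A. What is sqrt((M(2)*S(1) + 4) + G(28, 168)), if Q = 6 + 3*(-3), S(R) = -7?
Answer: 2*I*sqrt(2) ≈ 2.8284*I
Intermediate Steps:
Q = -3 (Q = 6 - 9 = -3)
G(O, V) = -54 (G(O, V) = 2*(-3)**3 = 2*(-27) = -54)
sqrt((M(2)*S(1) + 4) + G(28, 168)) = sqrt((-3*2*(-7) + 4) - 54) = sqrt((-6*(-7) + 4) - 54) = sqrt((42 + 4) - 54) = sqrt(46 - 54) = sqrt(-8) = 2*I*sqrt(2)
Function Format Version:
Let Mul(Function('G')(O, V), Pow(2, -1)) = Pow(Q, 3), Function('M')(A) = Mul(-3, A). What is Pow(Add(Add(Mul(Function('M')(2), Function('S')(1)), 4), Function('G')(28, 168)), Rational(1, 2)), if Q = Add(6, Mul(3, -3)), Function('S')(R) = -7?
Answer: Mul(2, I, Pow(2, Rational(1, 2))) ≈ Mul(2.8284, I)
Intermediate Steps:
Q = -3 (Q = Add(6, -9) = -3)
Function('G')(O, V) = -54 (Function('G')(O, V) = Mul(2, Pow(-3, 3)) = Mul(2, -27) = -54)
Pow(Add(Add(Mul(Function('M')(2), Function('S')(1)), 4), Function('G')(28, 168)), Rational(1, 2)) = Pow(Add(Add(Mul(Mul(-3, 2), -7), 4), -54), Rational(1, 2)) = Pow(Add(Add(Mul(-6, -7), 4), -54), Rational(1, 2)) = Pow(Add(Add(42, 4), -54), Rational(1, 2)) = Pow(Add(46, -54), Rational(1, 2)) = Pow(-8, Rational(1, 2)) = Mul(2, I, Pow(2, Rational(1, 2)))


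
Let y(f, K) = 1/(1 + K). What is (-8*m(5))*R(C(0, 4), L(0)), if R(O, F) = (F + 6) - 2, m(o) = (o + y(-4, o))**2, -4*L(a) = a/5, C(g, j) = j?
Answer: -7688/9 ≈ -854.22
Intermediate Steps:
L(a) = -a/20 (L(a) = -a/(4*5) = -a/20)
m(o) = (o + 1/(1 + o))**2
R(O, F) = 4 + F (R(O, F) = (6 + F) - 2 = 4 + F)
(-8*m(5))*R(C(0, 4), L(0)) = (-8*(5 + 1/(1 + 5))**2)*(4 - 1/20*0) = (-8*(5 + 1/6)**2)*(4 + 0) = -8*(5 + 1/6)**2*4 = -8*(31/6)**2*4 = -8*961/36*4 = -1922/9*4 = -7688/9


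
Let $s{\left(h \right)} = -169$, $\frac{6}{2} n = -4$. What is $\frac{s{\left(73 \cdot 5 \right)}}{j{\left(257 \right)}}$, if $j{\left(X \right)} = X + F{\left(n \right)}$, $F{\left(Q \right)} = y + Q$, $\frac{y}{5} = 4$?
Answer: $- \frac{507}{827} \approx -0.61306$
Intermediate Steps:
$n = - \frac{4}{3}$ ($n = \frac{1}{3} \left(-4\right) = - \frac{4}{3} \approx -1.3333$)
$y = 20$ ($y = 5 \cdot 4 = 20$)
$F{\left(Q \right)} = 20 + Q$
$j{\left(X \right)} = \frac{56}{3} + X$ ($j{\left(X \right)} = X + \left(20 - \frac{4}{3}\right) = X + \frac{56}{3} = \frac{56}{3} + X$)
$\frac{s{\left(73 \cdot 5 \right)}}{j{\left(257 \right)}} = - \frac{169}{\frac{56}{3} + 257} = - \frac{169}{\frac{827}{3}} = \left(-169\right) \frac{3}{827} = - \frac{507}{827}$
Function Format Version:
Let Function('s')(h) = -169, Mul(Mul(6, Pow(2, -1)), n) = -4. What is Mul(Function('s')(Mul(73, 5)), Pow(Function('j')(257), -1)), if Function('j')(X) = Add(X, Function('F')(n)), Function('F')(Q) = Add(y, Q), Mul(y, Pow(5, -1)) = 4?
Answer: Rational(-507, 827) ≈ -0.61306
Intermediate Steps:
n = Rational(-4, 3) (n = Mul(Rational(1, 3), -4) = Rational(-4, 3) ≈ -1.3333)
y = 20 (y = Mul(5, 4) = 20)
Function('F')(Q) = Add(20, Q)
Function('j')(X) = Add(Rational(56, 3), X) (Function('j')(X) = Add(X, Add(20, Rational(-4, 3))) = Add(X, Rational(56, 3)) = Add(Rational(56, 3), X))
Mul(Function('s')(Mul(73, 5)), Pow(Function('j')(257), -1)) = Mul(-169, Pow(Add(Rational(56, 3), 257), -1)) = Mul(-169, Pow(Rational(827, 3), -1)) = Mul(-169, Rational(3, 827)) = Rational(-507, 827)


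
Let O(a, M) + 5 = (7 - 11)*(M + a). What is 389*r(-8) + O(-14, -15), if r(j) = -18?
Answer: -6891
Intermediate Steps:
O(a, M) = -5 - 4*M - 4*a (O(a, M) = -5 + (7 - 11)*(M + a) = -5 - 4*(M + a) = -5 + (-4*M - 4*a) = -5 - 4*M - 4*a)
389*r(-8) + O(-14, -15) = 389*(-18) + (-5 - 4*(-15) - 4*(-14)) = -7002 + (-5 + 60 + 56) = -7002 + 111 = -6891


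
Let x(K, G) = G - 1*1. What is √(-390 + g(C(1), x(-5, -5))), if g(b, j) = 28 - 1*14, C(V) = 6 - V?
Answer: 2*I*√94 ≈ 19.391*I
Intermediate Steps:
x(K, G) = -1 + G (x(K, G) = G - 1 = -1 + G)
g(b, j) = 14 (g(b, j) = 28 - 14 = 14)
√(-390 + g(C(1), x(-5, -5))) = √(-390 + 14) = √(-376) = 2*I*√94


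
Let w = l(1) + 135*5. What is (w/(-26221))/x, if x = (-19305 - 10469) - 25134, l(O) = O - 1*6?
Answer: 335/719871334 ≈ 4.6536e-7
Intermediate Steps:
l(O) = -6 + O (l(O) = O - 6 = -6 + O)
w = 670 (w = (-6 + 1) + 135*5 = -5 + 675 = 670)
x = -54908 (x = -29774 - 25134 = -54908)
(w/(-26221))/x = (670/(-26221))/(-54908) = (670*(-1/26221))*(-1/54908) = -670/26221*(-1/54908) = 335/719871334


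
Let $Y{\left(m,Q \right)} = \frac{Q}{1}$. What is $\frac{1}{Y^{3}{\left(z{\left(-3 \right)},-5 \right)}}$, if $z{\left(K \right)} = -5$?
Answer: $- \frac{1}{125} \approx -0.008$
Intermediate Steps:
$Y{\left(m,Q \right)} = Q$ ($Y{\left(m,Q \right)} = Q 1 = Q$)
$\frac{1}{Y^{3}{\left(z{\left(-3 \right)},-5 \right)}} = \frac{1}{\left(-5\right)^{3}} = \frac{1}{-125} = - \frac{1}{125}$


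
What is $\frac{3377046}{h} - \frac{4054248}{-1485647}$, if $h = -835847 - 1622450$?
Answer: $\frac{4949447436894}{3652161563159} \approx 1.3552$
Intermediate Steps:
$h = -2458297$
$\frac{3377046}{h} - \frac{4054248}{-1485647} = \frac{3377046}{-2458297} - \frac{4054248}{-1485647} = 3377046 \left(- \frac{1}{2458297}\right) - - \frac{4054248}{1485647} = - \frac{3377046}{2458297} + \frac{4054248}{1485647} = \frac{4949447436894}{3652161563159}$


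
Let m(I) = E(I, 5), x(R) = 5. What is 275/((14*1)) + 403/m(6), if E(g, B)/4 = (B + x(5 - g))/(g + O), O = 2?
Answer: 7017/70 ≈ 100.24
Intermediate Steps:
E(g, B) = 4*(5 + B)/(2 + g) (E(g, B) = 4*((B + 5)/(g + 2)) = 4*((5 + B)/(2 + g)) = 4*(5 + B)/(2 + g))
m(I) = 40/(2 + I) (m(I) = 4*(5 + 5)/(2 + I) = 4*10/(2 + I) = 40/(2 + I))
275/((14*1)) + 403/m(6) = 275/((14*1)) + 403/((40/(2 + 6))) = 275/14 + 403/((40/8)) = 275*(1/14) + 403/((40*(⅛))) = 275/14 + 403/5 = 7017/70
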